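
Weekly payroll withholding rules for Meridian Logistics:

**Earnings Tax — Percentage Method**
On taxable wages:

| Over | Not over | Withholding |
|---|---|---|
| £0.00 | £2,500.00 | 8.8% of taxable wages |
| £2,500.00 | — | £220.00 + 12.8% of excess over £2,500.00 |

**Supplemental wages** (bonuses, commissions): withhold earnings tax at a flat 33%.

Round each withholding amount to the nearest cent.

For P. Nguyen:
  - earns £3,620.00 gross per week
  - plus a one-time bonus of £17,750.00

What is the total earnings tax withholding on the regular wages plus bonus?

£6,220.86

Earnings Tax: taxable = £3,620.00
  £220.00 + 12.8% × (£3,620.00 − £2,500.00) = £220.00 + 12.8% × £1,120.00 = £363.36
Supplemental (33% flat on bonus): 33% × £17,750.00 = £5,857.50
Total earnings tax: £363.36 + £5,857.50 = £6,220.86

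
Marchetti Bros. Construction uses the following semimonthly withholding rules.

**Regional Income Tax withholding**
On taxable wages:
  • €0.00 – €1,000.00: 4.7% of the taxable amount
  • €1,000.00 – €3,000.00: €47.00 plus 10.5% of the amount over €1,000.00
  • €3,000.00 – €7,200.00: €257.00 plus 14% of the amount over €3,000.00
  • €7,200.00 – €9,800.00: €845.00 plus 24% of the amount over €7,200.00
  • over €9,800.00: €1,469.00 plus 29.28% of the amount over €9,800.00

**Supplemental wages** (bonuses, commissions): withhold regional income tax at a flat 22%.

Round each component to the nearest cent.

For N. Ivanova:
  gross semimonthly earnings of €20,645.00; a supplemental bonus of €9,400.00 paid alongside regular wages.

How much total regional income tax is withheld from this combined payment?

€6,712.42

Regional Income Tax: taxable = €20,645.00
  €1,469.00 + 29.28% × (€20,645.00 − €9,800.00) = €1,469.00 + 29.28% × €10,845.00 = €4,644.42
Supplemental (22% flat on bonus): 22% × €9,400.00 = €2,068.00
Total regional income tax: €4,644.42 + €2,068.00 = €6,712.42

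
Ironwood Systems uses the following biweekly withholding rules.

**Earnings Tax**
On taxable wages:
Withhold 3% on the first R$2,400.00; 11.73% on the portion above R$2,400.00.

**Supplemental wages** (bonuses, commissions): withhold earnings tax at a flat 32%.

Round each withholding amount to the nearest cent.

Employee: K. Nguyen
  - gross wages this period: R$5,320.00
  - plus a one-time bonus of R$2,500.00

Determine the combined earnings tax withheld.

R$1,214.52

Earnings Tax: taxable = R$5,320.00
  R$72.00 + 11.73% × (R$5,320.00 − R$2,400.00) = R$72.00 + 11.73% × R$2,920.00 = R$414.52
Supplemental (32% flat on bonus): 32% × R$2,500.00 = R$800.00
Total earnings tax: R$414.52 + R$800.00 = R$1,214.52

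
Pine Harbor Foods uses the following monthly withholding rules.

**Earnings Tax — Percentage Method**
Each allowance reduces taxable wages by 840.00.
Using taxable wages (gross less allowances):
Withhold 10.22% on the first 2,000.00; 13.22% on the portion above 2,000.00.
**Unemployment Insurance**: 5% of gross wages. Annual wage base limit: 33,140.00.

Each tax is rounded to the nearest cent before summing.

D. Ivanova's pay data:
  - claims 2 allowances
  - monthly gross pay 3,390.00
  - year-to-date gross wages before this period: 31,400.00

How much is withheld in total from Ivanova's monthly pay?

Earnings Tax: taxable = 3,390.00 − 2×840.00 = 1,710.00
  10.22% × 1,710.00 = 174.76
Unemployment Insurance: cap 33,140.00 − YTD 31,400.00 = 1,740.00 subject; 5% × 1,740.00 = 87.00
Total: 174.76 + 87.00 = 261.76

261.76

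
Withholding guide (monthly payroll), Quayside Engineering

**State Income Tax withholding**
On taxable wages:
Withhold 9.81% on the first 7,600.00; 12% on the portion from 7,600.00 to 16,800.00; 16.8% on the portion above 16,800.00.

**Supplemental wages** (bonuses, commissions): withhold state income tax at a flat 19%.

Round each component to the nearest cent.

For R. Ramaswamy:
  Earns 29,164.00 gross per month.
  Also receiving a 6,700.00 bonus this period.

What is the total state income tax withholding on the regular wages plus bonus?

State Income Tax: taxable = 29,164.00
  1,849.56 + 16.8% × (29,164.00 − 16,800.00) = 1,849.56 + 16.8% × 12,364.00 = 3,926.71
Supplemental (19% flat on bonus): 19% × 6,700.00 = 1,273.00
Total state income tax: 3,926.71 + 1,273.00 = 5,199.71

5,199.71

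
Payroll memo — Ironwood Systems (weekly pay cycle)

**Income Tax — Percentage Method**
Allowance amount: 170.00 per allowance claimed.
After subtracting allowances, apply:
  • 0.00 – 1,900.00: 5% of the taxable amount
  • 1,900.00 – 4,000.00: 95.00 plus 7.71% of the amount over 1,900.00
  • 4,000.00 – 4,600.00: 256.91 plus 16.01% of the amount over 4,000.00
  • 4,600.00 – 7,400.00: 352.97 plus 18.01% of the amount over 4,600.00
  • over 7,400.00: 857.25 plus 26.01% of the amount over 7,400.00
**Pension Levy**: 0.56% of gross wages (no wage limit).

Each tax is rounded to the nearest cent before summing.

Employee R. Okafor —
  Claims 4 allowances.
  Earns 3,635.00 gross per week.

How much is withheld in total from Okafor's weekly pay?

Income Tax: taxable = 3,635.00 − 4×170.00 = 2,955.00
  95.00 + 7.71% × (2,955.00 − 1,900.00) = 95.00 + 7.71% × 1,055.00 = 176.34
Pension Levy: 0.56% × 3,635.00 = 20.36
Total: 176.34 + 20.36 = 196.70

196.70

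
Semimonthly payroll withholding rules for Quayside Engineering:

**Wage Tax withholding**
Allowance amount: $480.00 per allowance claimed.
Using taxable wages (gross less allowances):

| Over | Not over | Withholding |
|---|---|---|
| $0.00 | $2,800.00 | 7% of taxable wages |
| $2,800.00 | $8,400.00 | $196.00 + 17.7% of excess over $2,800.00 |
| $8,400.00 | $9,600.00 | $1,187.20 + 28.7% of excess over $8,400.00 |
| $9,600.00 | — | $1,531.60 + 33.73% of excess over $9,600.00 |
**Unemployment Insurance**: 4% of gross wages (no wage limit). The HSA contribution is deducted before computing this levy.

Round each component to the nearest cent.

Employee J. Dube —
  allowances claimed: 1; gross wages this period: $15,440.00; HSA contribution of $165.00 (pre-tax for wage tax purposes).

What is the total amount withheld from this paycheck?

Wage Tax: taxable = $15,440.00 − $165.00 − 1×$480.00 = $14,795.00
  $1,531.60 + 33.73% × ($14,795.00 − $9,600.00) = $1,531.60 + 33.73% × $5,195.00 = $3,283.87
Unemployment Insurance: 4% × $15,275.00 = $611.00
Total: $3,283.87 + $611.00 = $3,894.87

$3,894.87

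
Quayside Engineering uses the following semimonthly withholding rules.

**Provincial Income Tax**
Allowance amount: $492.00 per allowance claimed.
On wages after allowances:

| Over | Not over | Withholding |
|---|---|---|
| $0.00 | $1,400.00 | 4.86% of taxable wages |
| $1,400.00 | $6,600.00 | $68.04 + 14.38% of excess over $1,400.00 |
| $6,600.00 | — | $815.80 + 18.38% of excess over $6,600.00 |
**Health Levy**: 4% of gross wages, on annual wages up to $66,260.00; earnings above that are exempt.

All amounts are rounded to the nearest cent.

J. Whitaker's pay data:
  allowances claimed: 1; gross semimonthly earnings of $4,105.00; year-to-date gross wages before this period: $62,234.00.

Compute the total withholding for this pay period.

$547.31

Provincial Income Tax: taxable = $4,105.00 − 1×$492.00 = $3,613.00
  $68.04 + 14.38% × ($3,613.00 − $1,400.00) = $68.04 + 14.38% × $2,213.00 = $386.27
Health Levy: cap $66,260.00 − YTD $62,234.00 = $4,026.00 subject; 4% × $4,026.00 = $161.04
Total: $386.27 + $161.04 = $547.31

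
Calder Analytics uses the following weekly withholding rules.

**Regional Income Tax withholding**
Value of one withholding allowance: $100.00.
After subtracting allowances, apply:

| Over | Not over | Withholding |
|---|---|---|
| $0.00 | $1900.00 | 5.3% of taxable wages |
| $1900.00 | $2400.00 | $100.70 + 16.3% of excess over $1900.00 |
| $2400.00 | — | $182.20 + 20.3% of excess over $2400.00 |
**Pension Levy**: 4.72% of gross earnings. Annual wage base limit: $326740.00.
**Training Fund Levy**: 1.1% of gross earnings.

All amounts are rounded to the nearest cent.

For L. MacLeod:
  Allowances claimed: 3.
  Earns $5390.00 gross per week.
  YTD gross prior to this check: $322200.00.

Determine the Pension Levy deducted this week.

Pension Levy: cap $326740.00 − YTD $322200.00 = $4540.00 subject; 4.72% × $4540.00 = $214.29

$214.29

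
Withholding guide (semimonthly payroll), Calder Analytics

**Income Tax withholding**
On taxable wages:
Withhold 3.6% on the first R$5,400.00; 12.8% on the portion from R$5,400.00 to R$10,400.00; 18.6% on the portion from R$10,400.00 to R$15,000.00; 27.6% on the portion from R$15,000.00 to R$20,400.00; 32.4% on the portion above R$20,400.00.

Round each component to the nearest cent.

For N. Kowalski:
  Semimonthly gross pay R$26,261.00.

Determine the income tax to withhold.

Income Tax: taxable = R$26,261.00
  R$3,180.40 + 32.4% × (R$26,261.00 − R$20,400.00) = R$3,180.40 + 32.4% × R$5,861.00 = R$5,079.36

R$5,079.36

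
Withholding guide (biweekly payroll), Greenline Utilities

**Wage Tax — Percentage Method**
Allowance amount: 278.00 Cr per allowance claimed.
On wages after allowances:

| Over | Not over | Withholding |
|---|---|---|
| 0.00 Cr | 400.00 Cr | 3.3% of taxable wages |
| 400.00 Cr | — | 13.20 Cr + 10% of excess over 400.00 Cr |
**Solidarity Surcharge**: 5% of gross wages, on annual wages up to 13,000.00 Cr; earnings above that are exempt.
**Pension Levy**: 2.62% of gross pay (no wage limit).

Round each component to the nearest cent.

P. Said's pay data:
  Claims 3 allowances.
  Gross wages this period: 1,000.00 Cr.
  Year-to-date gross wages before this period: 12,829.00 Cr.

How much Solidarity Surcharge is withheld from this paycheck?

8.55 Cr

Solidarity Surcharge: cap 13,000.00 Cr − YTD 12,829.00 Cr = 171.00 Cr subject; 5% × 171.00 Cr = 8.55 Cr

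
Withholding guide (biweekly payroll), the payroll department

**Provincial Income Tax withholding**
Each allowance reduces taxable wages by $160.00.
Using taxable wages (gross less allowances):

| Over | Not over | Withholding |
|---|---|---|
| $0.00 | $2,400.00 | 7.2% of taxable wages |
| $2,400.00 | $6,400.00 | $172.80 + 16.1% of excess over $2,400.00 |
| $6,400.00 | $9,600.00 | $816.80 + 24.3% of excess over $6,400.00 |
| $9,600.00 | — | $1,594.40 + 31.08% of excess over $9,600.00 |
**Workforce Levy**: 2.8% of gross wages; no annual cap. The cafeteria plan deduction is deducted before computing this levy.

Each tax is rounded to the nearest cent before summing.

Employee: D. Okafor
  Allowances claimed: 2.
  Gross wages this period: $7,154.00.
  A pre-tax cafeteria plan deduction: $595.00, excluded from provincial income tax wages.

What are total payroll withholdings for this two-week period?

$974.53

Provincial Income Tax: taxable = $7,154.00 − $595.00 − 2×$160.00 = $6,239.00
  $172.80 + 16.1% × ($6,239.00 − $2,400.00) = $172.80 + 16.1% × $3,839.00 = $790.88
Workforce Levy: 2.8% × $6,559.00 = $183.65
Total: $790.88 + $183.65 = $974.53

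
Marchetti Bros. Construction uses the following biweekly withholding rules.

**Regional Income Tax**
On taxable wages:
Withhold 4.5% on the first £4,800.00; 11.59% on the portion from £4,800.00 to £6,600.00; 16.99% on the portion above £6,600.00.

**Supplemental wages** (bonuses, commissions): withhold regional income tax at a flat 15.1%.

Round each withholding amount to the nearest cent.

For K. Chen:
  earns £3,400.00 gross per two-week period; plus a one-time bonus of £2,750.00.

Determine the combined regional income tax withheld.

Regional Income Tax: taxable = £3,400.00
  4.5% × £3,400.00 = £153.00
Supplemental (15.1% flat on bonus): 15.1% × £2,750.00 = £415.25
Total regional income tax: £153.00 + £415.25 = £568.25

£568.25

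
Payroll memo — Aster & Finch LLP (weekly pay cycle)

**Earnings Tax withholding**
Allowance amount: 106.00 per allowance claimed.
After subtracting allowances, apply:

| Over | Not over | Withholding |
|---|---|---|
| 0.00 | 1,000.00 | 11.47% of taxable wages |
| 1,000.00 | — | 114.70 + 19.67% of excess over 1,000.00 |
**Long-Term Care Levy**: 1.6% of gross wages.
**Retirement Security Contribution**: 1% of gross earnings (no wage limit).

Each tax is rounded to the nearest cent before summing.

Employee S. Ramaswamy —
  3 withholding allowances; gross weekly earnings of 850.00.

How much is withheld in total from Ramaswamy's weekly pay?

83.12

Earnings Tax: taxable = 850.00 − 3×106.00 = 532.00
  11.47% × 532.00 = 61.02
Long-Term Care Levy: 1.6% × 850.00 = 13.60
Retirement Security Contribution: 1% × 850.00 = 8.50
Total: 61.02 + 13.60 + 8.50 = 83.12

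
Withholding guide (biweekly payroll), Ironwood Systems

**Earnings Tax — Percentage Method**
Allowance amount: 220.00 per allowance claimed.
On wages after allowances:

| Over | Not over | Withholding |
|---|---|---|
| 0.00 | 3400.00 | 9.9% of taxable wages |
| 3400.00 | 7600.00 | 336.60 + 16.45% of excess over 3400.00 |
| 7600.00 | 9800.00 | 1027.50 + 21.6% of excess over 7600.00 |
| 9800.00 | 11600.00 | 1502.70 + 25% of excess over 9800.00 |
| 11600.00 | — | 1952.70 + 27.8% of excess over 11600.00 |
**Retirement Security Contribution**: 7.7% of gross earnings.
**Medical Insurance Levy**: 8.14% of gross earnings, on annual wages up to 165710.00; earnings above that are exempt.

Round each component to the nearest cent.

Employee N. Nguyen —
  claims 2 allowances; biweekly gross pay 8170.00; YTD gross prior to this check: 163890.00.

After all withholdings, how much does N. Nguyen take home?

6337.18

Earnings Tax: taxable = 8170.00 − 2×220.00 = 7730.00
  1027.50 + 21.6% × (7730.00 − 7600.00) = 1027.50 + 21.6% × 130.00 = 1055.58
Retirement Security Contribution: 7.7% × 8170.00 = 629.09
Medical Insurance Levy: cap 165710.00 − YTD 163890.00 = 1820.00 subject; 8.14% × 1820.00 = 148.15
Total withheld: 1055.58 + 629.09 + 148.15 = 1832.82
Net pay: 8170.00 − 1832.82 = 6337.18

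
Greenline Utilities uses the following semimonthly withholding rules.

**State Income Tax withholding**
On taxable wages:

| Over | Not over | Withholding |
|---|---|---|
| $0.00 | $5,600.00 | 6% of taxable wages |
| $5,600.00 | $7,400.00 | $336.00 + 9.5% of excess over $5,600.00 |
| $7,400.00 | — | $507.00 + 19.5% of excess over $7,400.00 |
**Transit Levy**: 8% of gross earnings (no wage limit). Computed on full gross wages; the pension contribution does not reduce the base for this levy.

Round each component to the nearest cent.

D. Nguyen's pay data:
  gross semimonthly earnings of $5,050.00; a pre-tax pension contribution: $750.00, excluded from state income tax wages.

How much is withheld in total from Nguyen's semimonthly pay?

$662.00

State Income Tax: taxable = $5,050.00 − $750.00 = $4,300.00
  6% × $4,300.00 = $258.00
Transit Levy: 8% × $5,050.00 = $404.00
Total: $258.00 + $404.00 = $662.00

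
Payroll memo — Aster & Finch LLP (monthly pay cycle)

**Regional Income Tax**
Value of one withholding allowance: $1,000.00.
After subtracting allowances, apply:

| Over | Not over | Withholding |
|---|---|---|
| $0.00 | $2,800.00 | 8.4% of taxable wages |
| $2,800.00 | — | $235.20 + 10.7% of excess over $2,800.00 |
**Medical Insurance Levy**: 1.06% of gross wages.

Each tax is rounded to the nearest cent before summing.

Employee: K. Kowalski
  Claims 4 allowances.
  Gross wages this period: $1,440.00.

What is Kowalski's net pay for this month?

Regional Income Tax: taxable = $1,440.00 − 4×$1,000.00 = $-2,560.00
  Taxable ≤ 0 → $0.00
Medical Insurance Levy: 1.06% × $1,440.00 = $15.26
Total withheld: $0.00 + $15.26 = $15.26
Net pay: $1,440.00 − $15.26 = $1,424.74

$1,424.74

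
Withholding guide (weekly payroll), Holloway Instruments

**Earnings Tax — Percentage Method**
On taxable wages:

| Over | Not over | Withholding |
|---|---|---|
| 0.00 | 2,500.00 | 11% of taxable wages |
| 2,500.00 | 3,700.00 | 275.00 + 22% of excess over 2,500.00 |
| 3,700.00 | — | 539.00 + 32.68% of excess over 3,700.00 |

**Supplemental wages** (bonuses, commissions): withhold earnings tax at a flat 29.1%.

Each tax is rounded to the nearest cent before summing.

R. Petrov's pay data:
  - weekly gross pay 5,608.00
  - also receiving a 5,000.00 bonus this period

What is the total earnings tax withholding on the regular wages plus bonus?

2,617.53

Earnings Tax: taxable = 5,608.00
  539.00 + 32.68% × (5,608.00 − 3,700.00) = 539.00 + 32.68% × 1,908.00 = 1,162.53
Supplemental (29.1% flat on bonus): 29.1% × 5,000.00 = 1,455.00
Total earnings tax: 1,162.53 + 1,455.00 = 2,617.53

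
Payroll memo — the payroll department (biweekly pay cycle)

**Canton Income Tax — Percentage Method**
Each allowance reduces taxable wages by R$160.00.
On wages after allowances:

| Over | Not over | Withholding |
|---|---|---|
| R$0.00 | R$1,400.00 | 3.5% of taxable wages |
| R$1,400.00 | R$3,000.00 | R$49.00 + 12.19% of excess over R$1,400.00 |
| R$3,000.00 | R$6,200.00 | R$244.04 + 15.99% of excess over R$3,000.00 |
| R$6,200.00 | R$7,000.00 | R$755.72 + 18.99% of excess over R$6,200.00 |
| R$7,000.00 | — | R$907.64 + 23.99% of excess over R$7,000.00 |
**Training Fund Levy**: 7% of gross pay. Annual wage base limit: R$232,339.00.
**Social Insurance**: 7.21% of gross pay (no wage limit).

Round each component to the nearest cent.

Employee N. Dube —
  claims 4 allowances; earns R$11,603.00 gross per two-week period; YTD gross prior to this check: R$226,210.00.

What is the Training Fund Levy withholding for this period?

Training Fund Levy: cap R$232,339.00 − YTD R$226,210.00 = R$6,129.00 subject; 7% × R$6,129.00 = R$429.03

R$429.03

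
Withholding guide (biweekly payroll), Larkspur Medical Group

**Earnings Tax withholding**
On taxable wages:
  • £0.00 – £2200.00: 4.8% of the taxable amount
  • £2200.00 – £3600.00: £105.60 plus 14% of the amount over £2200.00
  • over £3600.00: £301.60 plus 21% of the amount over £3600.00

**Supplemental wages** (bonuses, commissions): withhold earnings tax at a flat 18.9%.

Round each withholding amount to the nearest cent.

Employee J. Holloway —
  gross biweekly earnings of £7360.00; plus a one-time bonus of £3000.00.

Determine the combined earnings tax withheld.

Earnings Tax: taxable = £7360.00
  £301.60 + 21% × (£7360.00 − £3600.00) = £301.60 + 21% × £3760.00 = £1091.20
Supplemental (18.9% flat on bonus): 18.9% × £3000.00 = £567.00
Total earnings tax: £1091.20 + £567.00 = £1658.20

£1658.20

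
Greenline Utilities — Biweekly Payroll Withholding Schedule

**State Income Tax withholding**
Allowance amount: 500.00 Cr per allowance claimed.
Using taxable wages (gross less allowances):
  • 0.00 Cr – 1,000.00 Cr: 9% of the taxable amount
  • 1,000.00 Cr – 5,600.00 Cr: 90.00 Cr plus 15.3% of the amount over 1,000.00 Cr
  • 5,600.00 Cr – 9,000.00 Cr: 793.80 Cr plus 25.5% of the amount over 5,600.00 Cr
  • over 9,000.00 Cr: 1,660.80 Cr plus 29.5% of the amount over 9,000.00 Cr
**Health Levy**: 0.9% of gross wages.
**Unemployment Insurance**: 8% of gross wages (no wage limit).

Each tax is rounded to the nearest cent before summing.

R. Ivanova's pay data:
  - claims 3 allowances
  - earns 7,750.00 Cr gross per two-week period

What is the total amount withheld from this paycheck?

1,649.30 Cr

State Income Tax: taxable = 7,750.00 Cr − 3×500.00 Cr = 6,250.00 Cr
  793.80 Cr + 25.5% × (6,250.00 Cr − 5,600.00 Cr) = 793.80 Cr + 25.5% × 650.00 Cr = 959.55 Cr
Health Levy: 0.9% × 7,750.00 Cr = 69.75 Cr
Unemployment Insurance: 8% × 7,750.00 Cr = 620.00 Cr
Total: 959.55 Cr + 69.75 Cr + 620.00 Cr = 1,649.30 Cr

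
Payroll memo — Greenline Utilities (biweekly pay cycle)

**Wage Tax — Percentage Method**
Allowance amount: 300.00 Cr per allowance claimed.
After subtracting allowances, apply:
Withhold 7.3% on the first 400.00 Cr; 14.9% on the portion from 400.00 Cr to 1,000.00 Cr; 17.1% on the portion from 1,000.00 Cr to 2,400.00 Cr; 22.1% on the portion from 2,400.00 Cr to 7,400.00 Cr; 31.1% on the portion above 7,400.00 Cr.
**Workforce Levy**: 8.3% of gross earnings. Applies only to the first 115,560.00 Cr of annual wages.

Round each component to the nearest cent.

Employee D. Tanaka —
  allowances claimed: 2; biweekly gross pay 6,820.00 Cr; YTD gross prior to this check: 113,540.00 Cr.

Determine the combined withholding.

1,369.88 Cr

Wage Tax: taxable = 6,820.00 Cr − 2×300.00 Cr = 6,220.00 Cr
  358.00 Cr + 22.1% × (6,220.00 Cr − 2,400.00 Cr) = 358.00 Cr + 22.1% × 3,820.00 Cr = 1,202.22 Cr
Workforce Levy: cap 115,560.00 Cr − YTD 113,540.00 Cr = 2,020.00 Cr subject; 8.3% × 2,020.00 Cr = 167.66 Cr
Total: 1,202.22 Cr + 167.66 Cr = 1,369.88 Cr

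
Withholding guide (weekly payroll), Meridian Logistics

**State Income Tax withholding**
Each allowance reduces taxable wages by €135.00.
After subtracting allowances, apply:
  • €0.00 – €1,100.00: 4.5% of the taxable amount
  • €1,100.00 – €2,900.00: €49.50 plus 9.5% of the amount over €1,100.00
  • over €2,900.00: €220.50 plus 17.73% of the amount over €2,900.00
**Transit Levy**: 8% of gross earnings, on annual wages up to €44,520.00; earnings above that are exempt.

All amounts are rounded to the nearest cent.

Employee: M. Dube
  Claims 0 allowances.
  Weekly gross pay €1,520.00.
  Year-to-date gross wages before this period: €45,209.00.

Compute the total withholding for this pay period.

State Income Tax: taxable = €1,520.00
  €49.50 + 9.5% × (€1,520.00 − €1,100.00) = €49.50 + 9.5% × €420.00 = €89.40
Transit Levy: YTD €45,209.00 ≥ cap €44,520.00 → €0.00
Total: €89.40 + €0.00 = €89.40

€89.40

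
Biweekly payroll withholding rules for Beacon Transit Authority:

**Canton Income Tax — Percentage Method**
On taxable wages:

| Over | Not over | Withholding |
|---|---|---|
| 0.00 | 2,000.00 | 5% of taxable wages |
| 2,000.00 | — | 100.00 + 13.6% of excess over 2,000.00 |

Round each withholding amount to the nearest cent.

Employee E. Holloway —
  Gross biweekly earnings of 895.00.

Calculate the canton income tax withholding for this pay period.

Canton Income Tax: taxable = 895.00
  5% × 895.00 = 44.75

44.75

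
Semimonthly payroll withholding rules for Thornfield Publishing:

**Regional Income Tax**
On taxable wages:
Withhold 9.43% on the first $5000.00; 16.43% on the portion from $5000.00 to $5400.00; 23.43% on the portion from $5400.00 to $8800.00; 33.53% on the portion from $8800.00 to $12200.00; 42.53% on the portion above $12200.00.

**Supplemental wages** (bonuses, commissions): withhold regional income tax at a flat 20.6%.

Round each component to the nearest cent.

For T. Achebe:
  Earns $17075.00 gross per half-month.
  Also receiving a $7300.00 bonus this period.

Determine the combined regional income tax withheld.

Regional Income Tax: taxable = $17075.00
  $2473.86 + 42.53% × ($17075.00 − $12200.00) = $2473.86 + 42.53% × $4875.00 = $4547.20
Supplemental (20.6% flat on bonus): 20.6% × $7300.00 = $1503.80
Total regional income tax: $4547.20 + $1503.80 = $6051.00

$6051.00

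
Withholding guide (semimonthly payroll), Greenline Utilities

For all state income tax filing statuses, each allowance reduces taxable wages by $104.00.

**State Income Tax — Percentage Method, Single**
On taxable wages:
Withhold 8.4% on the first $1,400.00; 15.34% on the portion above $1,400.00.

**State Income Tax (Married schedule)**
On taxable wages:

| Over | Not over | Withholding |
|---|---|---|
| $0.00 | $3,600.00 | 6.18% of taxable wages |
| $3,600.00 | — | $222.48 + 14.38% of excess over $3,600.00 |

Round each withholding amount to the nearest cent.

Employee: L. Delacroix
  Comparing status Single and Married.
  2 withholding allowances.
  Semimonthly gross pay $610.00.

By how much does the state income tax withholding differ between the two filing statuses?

State Income Tax (Single): taxable = $610.00 − 2×$104.00 = $402.00
  8.4% × $402.00 = $33.77
State Income Tax (Married): taxable = $610.00 − 2×$104.00 = $402.00
  6.18% × $402.00 = $24.84
Difference: |$33.77 − $24.84| = $8.93 (higher under Single)

$8.93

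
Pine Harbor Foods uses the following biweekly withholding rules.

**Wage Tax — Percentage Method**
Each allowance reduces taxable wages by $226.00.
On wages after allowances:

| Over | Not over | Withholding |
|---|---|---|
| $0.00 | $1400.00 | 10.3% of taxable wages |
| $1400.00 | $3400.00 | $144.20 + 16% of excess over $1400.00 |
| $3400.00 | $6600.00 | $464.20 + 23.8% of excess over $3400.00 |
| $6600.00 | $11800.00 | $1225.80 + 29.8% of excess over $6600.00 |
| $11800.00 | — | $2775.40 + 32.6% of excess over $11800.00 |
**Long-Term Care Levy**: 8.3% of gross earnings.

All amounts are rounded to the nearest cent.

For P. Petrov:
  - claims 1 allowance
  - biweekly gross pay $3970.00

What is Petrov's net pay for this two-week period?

$3094.42

Wage Tax: taxable = $3970.00 − 1×$226.00 = $3744.00
  $464.20 + 23.8% × ($3744.00 − $3400.00) = $464.20 + 23.8% × $344.00 = $546.07
Long-Term Care Levy: 8.3% × $3970.00 = $329.51
Total withheld: $546.07 + $329.51 = $875.58
Net pay: $3970.00 − $875.58 = $3094.42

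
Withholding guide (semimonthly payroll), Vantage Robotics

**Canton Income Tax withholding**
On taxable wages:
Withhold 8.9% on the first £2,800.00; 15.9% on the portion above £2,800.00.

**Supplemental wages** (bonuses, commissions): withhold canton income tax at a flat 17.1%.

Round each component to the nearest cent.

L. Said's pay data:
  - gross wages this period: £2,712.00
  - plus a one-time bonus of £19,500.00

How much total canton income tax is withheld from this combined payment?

Canton Income Tax: taxable = £2,712.00
  8.9% × £2,712.00 = £241.37
Supplemental (17.1% flat on bonus): 17.1% × £19,500.00 = £3,334.50
Total canton income tax: £241.37 + £3,334.50 = £3,575.87

£3,575.87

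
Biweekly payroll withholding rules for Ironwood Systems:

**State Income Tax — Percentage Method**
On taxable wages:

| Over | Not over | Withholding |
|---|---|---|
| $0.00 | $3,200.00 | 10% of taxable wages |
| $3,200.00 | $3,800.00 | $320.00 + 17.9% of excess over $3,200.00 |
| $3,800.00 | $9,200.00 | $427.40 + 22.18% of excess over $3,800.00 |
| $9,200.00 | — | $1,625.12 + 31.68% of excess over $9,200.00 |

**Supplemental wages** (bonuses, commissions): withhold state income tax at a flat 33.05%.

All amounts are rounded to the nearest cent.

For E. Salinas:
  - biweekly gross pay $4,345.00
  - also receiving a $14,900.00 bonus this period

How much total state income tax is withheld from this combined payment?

$5,472.73

State Income Tax: taxable = $4,345.00
  $427.40 + 22.18% × ($4,345.00 − $3,800.00) = $427.40 + 22.18% × $545.00 = $548.28
Supplemental (33.05% flat on bonus): 33.05% × $14,900.00 = $4,924.45
Total state income tax: $548.28 + $4,924.45 = $5,472.73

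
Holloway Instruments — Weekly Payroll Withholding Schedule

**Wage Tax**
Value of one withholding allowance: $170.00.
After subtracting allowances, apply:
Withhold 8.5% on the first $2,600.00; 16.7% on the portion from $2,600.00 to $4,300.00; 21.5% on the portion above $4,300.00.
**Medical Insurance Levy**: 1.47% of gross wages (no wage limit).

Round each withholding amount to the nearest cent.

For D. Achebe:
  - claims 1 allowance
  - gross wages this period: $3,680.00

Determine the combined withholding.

$427.07

Wage Tax: taxable = $3,680.00 − 1×$170.00 = $3,510.00
  $221.00 + 16.7% × ($3,510.00 − $2,600.00) = $221.00 + 16.7% × $910.00 = $372.97
Medical Insurance Levy: 1.47% × $3,680.00 = $54.10
Total: $372.97 + $54.10 = $427.07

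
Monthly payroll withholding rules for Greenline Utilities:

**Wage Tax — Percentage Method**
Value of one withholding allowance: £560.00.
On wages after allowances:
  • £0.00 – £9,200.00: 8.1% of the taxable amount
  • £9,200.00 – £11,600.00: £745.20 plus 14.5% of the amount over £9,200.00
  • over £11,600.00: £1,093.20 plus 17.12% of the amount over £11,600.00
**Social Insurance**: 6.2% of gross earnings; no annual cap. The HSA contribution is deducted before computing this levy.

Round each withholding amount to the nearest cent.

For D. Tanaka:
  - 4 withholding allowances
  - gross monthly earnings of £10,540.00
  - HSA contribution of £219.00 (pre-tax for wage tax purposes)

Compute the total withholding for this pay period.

£1,294.46

Wage Tax: taxable = £10,540.00 − £219.00 − 4×£560.00 = £8,081.00
  8.1% × £8,081.00 = £654.56
Social Insurance: 6.2% × £10,321.00 = £639.90
Total: £654.56 + £639.90 = £1,294.46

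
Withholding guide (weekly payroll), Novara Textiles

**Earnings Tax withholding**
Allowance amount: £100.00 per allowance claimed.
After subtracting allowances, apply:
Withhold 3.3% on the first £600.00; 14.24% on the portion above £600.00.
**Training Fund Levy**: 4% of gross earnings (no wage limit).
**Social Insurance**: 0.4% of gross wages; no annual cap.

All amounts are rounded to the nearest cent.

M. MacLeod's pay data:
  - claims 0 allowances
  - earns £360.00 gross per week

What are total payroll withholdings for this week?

Earnings Tax: taxable = £360.00
  3.3% × £360.00 = £11.88
Training Fund Levy: 4% × £360.00 = £14.40
Social Insurance: 0.4% × £360.00 = £1.44
Total: £11.88 + £14.40 + £1.44 = £27.72

£27.72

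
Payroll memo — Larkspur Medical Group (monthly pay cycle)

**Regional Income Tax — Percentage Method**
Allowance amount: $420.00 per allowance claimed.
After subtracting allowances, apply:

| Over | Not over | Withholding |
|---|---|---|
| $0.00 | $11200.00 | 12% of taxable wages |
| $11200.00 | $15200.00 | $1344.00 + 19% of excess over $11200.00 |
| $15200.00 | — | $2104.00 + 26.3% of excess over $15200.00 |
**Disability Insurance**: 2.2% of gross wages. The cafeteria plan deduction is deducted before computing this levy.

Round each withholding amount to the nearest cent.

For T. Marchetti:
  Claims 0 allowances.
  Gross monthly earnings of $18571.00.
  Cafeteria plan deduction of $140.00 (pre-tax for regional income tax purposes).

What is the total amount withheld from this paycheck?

$3359.23

Regional Income Tax: taxable = $18571.00 − $140.00 = $18431.00
  $2104.00 + 26.3% × ($18431.00 − $15200.00) = $2104.00 + 26.3% × $3231.00 = $2953.75
Disability Insurance: 2.2% × $18431.00 = $405.48
Total: $2953.75 + $405.48 = $3359.23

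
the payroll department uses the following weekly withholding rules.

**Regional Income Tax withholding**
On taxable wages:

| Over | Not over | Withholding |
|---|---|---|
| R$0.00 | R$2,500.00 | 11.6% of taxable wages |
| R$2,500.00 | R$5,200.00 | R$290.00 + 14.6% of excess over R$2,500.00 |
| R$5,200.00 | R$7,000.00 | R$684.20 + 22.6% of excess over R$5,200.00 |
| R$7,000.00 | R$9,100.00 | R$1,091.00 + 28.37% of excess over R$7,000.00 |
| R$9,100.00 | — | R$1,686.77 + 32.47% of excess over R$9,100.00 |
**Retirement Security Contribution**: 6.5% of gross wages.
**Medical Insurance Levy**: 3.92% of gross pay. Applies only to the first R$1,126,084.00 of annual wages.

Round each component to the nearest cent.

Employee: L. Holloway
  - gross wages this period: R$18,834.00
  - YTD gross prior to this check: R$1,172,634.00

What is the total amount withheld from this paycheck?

R$6,071.61

Regional Income Tax: taxable = R$18,834.00
  R$1,686.77 + 32.47% × (R$18,834.00 − R$9,100.00) = R$1,686.77 + 32.47% × R$9,734.00 = R$4,847.40
Retirement Security Contribution: 6.5% × R$18,834.00 = R$1,224.21
Medical Insurance Levy: YTD R$1,172,634.00 ≥ cap R$1,126,084.00 → R$0.00
Total: R$4,847.40 + R$1,224.21 + R$0.00 = R$6,071.61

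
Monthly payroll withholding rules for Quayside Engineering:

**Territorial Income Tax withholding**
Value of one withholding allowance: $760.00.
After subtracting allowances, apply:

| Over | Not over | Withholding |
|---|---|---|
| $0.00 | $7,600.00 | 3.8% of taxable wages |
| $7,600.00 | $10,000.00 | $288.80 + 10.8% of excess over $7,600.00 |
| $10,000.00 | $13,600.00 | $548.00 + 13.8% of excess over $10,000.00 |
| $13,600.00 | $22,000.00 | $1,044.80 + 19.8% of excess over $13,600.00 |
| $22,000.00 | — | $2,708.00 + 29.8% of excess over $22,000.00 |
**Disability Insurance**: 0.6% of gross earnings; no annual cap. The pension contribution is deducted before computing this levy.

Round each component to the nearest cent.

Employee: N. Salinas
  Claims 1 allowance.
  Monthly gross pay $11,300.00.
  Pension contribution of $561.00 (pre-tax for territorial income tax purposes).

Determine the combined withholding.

Territorial Income Tax: taxable = $11,300.00 − $561.00 − 1×$760.00 = $9,979.00
  $288.80 + 10.8% × ($9,979.00 − $7,600.00) = $288.80 + 10.8% × $2,379.00 = $545.73
Disability Insurance: 0.6% × $10,739.00 = $64.43
Total: $545.73 + $64.43 = $610.16

$610.16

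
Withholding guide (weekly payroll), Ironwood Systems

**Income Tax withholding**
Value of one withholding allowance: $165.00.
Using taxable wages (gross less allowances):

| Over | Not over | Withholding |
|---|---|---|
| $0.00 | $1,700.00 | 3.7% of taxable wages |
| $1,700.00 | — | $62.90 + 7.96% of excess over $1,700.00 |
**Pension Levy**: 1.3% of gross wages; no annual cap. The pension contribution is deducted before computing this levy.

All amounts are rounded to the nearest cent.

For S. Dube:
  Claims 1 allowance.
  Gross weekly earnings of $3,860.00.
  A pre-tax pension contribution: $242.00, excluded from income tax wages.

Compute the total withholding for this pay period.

Income Tax: taxable = $3,860.00 − $242.00 − 1×$165.00 = $3,453.00
  $62.90 + 7.96% × ($3,453.00 − $1,700.00) = $62.90 + 7.96% × $1,753.00 = $202.44
Pension Levy: 1.3% × $3,618.00 = $47.03
Total: $202.44 + $47.03 = $249.47

$249.47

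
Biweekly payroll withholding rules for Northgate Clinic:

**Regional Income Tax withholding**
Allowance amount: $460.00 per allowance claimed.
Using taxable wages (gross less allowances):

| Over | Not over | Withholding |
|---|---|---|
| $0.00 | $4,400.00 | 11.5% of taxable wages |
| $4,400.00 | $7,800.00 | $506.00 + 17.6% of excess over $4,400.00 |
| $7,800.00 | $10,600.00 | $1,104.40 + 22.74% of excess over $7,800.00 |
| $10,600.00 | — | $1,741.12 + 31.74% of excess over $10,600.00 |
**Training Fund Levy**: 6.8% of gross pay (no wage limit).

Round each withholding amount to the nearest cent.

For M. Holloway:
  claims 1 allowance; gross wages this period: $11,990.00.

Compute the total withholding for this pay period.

$2,851.62

Regional Income Tax: taxable = $11,990.00 − 1×$460.00 = $11,530.00
  $1,741.12 + 31.74% × ($11,530.00 − $10,600.00) = $1,741.12 + 31.74% × $930.00 = $2,036.30
Training Fund Levy: 6.8% × $11,990.00 = $815.32
Total: $2,036.30 + $815.32 = $2,851.62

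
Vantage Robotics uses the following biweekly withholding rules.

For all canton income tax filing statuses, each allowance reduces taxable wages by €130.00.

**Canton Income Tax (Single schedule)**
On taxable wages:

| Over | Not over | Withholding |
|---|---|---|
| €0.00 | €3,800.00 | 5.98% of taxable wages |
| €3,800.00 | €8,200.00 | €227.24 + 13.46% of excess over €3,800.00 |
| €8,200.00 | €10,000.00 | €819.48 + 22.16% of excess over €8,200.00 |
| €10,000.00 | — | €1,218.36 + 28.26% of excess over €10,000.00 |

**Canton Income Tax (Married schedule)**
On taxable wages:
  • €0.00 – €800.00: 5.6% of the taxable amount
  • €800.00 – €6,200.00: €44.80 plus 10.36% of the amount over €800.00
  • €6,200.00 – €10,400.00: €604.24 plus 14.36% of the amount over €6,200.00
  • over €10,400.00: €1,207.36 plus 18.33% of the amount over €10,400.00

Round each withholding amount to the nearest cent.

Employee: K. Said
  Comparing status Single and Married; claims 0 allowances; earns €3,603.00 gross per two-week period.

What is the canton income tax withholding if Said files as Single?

€215.46

Canton Income Tax (Single): taxable = €3,603.00
  5.98% × €3,603.00 = €215.46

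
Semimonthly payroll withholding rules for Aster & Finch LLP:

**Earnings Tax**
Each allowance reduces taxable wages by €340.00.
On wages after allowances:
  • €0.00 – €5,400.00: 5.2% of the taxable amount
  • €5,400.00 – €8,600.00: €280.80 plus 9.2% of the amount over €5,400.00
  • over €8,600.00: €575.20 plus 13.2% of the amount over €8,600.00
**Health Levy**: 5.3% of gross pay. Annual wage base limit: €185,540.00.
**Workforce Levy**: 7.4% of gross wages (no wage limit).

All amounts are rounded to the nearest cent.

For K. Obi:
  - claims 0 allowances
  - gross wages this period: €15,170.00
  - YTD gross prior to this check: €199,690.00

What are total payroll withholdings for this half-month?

€2,565.02

Earnings Tax: taxable = €15,170.00
  €575.20 + 13.2% × (€15,170.00 − €8,600.00) = €575.20 + 13.2% × €6,570.00 = €1,442.44
Health Levy: YTD €199,690.00 ≥ cap €185,540.00 → €0.00
Workforce Levy: 7.4% × €15,170.00 = €1,122.58
Total: €1,442.44 + €0.00 + €1,122.58 = €2,565.02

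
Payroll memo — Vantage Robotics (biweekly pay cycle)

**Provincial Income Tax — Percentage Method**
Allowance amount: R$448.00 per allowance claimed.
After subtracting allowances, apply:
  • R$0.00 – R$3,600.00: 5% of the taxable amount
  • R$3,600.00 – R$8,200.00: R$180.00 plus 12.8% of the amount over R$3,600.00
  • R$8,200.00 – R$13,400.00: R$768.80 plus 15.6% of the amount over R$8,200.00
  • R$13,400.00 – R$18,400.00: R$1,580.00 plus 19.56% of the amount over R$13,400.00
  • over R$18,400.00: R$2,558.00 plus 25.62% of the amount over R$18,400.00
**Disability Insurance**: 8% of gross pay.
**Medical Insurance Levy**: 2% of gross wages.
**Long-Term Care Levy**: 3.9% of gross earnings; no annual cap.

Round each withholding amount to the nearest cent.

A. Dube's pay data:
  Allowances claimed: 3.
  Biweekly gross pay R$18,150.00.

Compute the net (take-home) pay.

R$13,380.94

Provincial Income Tax: taxable = R$18,150.00 − 3×R$448.00 = R$16,806.00
  R$1,580.00 + 19.56% × (R$16,806.00 − R$13,400.00) = R$1,580.00 + 19.56% × R$3,406.00 = R$2,246.21
Disability Insurance: 8% × R$18,150.00 = R$1,452.00
Medical Insurance Levy: 2% × R$18,150.00 = R$363.00
Long-Term Care Levy: 3.9% × R$18,150.00 = R$707.85
Total withheld: R$2,246.21 + R$1,452.00 + R$363.00 + R$707.85 = R$4,769.06
Net pay: R$18,150.00 − R$4,769.06 = R$13,380.94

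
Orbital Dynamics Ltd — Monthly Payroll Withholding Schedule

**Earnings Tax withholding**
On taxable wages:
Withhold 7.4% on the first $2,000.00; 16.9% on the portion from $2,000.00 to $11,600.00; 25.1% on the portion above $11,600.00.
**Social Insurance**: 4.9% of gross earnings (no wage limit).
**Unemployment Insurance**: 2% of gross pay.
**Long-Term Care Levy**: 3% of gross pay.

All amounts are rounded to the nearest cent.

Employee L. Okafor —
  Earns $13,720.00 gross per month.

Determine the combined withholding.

$3,660.80

Earnings Tax: taxable = $13,720.00
  $1,770.40 + 25.1% × ($13,720.00 − $11,600.00) = $1,770.40 + 25.1% × $2,120.00 = $2,302.52
Social Insurance: 4.9% × $13,720.00 = $672.28
Unemployment Insurance: 2% × $13,720.00 = $274.40
Long-Term Care Levy: 3% × $13,720.00 = $411.60
Total: $2,302.52 + $672.28 + $274.40 + $411.60 = $3,660.80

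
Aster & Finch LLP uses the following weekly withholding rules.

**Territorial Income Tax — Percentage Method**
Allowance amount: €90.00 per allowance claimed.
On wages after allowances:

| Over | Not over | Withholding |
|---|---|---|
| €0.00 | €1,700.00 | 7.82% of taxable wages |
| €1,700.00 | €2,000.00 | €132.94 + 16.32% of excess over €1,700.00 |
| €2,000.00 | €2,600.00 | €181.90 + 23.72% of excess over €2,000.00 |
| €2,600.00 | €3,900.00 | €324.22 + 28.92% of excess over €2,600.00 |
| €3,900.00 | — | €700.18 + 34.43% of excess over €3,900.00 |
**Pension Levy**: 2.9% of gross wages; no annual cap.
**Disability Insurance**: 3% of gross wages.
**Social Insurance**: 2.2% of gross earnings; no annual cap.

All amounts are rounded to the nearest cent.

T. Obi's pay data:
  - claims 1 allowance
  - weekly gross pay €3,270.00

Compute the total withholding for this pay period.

Territorial Income Tax: taxable = €3,270.00 − 1×€90.00 = €3,180.00
  €324.22 + 28.92% × (€3,180.00 − €2,600.00) = €324.22 + 28.92% × €580.00 = €491.96
Pension Levy: 2.9% × €3,270.00 = €94.83
Disability Insurance: 3% × €3,270.00 = €98.10
Social Insurance: 2.2% × €3,270.00 = €71.94
Total: €491.96 + €94.83 + €98.10 + €71.94 = €756.83

€756.83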